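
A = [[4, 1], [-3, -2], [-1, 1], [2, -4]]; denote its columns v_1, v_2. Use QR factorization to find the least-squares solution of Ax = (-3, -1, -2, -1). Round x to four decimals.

x = (-0.3020, 0.0592)

v_1 = (4, -3, -1, 2); ‖v_1‖ = 5.4772, so q_1 = (0.7303, -0.5477, -0.1826, 0.3651).
q_1·v_2 = 0.7303·1 + (-0.5477)·(-2) + (-0.1826)·1 + 0.3651·(-4) = 0.1826.
u_2 = v_2 − 0.1826·q_1 = (0.8667, -1.9000, 1.0333, -4.0667).
‖u_2‖ = 4.6869, so q_2 = (0.1849, -0.4054, 0.2205, -0.8677).
Qᵀb = (-1.6432, 0.2774).
Back-substitute: x_2 = 0.2774/4.6869 = 0.0592.
x_1 = (-1.6432 − 0.1826·0.0592)/5.4772 = -0.3020.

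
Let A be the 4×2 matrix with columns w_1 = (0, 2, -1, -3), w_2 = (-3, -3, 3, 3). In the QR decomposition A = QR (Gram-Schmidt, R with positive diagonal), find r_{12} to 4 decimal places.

r_{12} = -4.8107

q_1 = w_1/‖w_1‖ = (0, 2, -1, -3)/3.7417 = (0.0000, 0.5345, -0.2673, -0.8018).
r_{12} = q_1·w_2 = -4.8107.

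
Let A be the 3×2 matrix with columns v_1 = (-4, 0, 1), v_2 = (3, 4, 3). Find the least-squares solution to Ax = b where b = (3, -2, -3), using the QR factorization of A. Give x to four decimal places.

v_1 = (-4, 0, 1); ‖v_1‖ = 4.1231, so q_1 = (-0.9701, 0.0000, 0.2425).
q_1·v_2 = (-0.9701)·3 + 0.0000·4 + 0.2425·3 = -2.1828.
u_2 = v_2 + 2.1828·q_1 = (0.8824, 4.0000, 3.5294).
‖u_2‖ = 5.4070, so q_2 = (0.1632, 0.7398, 0.6528).
Qᵀb = (-3.6380, -2.9483).
Back-substitute: x_2 = -2.9483/5.4070 = -0.5453.
x_1 = (-3.6380 + 2.1828·(-0.5453))/4.1231 = -1.1710.

x = (-1.1710, -0.5453)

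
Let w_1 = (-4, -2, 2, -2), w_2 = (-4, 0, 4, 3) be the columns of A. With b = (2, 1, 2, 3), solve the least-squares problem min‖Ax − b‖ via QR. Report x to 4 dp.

x = (-0.7937, 0.5680)

w_1 = (-4, -2, 2, -2); ‖w_1‖ = 5.2915, so e_1 = (-0.7559, -0.3780, 0.3780, -0.3780).
e_1·w_2 = (-0.7559)·(-4) + (-0.3780)·0 + 0.3780·4 + (-0.3780)·3 = 3.4017.
u_2 = w_2 − 3.4017·e_1 = (-1.4286, 1.2857, 2.7143, 4.2857).
‖u_2‖ = 5.4248, so e_2 = (-0.2633, 0.2370, 0.5003, 0.7900).
Qᵀb = (-2.2678, 3.0811).
Back-substitute: x_2 = 3.0811/5.4248 = 0.5680.
x_1 = (-2.2678 − 3.4017·0.5680)/5.2915 = -0.7937.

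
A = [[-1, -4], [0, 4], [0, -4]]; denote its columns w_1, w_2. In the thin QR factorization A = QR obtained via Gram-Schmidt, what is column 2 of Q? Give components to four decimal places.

e_2 = (0.0000, 0.7071, -0.7071)

w_1 = (-1, 0, 0); ‖w_1‖ = 1.0000, so e_1 = (-1.0000, 0.0000, 0.0000).
e_1·w_2 = (-1.0000)·(-4) + 0.0000·4 + 0.0000·(-4) = 4.0000.
u_2 = w_2 − 4.0000·e_1 = (0.0000, 4.0000, -4.0000).
‖u_2‖ = 5.6569, so e_2 = (0.0000, 0.7071, -0.7071).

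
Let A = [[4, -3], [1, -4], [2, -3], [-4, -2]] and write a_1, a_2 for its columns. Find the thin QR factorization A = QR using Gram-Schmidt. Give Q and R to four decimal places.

a_1 = (4, 1, 2, -4); ‖a_1‖ = 6.0828, so q_1 = (0.6576, 0.1644, 0.3288, -0.6576).
q_1·a_2 = 0.6576·(-3) + 0.1644·(-4) + 0.3288·(-3) + (-0.6576)·(-2) = -2.3016.
u_2 = a_2 + 2.3016·q_1 = (-1.4865, -3.6216, -2.2432, -3.5135).
‖u_2‖ = 5.7186, so q_2 = (-0.2599, -0.6333, -0.3923, -0.6144).

Q = [[0.6576, -0.2599], [0.1644, -0.6333], [0.3288, -0.3923], [-0.6576, -0.6144]], R = [[6.0828, -2.3016], [0.0000, 5.7186]]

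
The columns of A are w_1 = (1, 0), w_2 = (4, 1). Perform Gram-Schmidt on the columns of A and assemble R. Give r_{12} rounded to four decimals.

e_1 = w_1/‖w_1‖ = (1, 0)/1.0000 = (1.0000, 0.0000).
r_{12} = e_1·w_2 = 4.0000.

r_{12} = 4.0000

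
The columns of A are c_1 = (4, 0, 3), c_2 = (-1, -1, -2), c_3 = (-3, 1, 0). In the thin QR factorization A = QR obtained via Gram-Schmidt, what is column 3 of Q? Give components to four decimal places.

q_3 = (-0.4243, -0.7071, 0.5657)

c_1 = (4, 0, 3); ‖c_1‖ = 5.0000, so q_1 = (0.8000, 0.0000, 0.6000).
q_1·c_2 = 0.8000·(-1) + 0.0000·(-1) + 0.6000·(-2) = -2.0000.
u_2 = c_2 + 2.0000·q_1 = (0.6000, -1.0000, -0.8000).
‖u_2‖ = 1.4142, so q_2 = (0.4243, -0.7071, -0.5657).
q_1·c_3 = 0.8000·(-3) + 0.0000·1 + 0.6000·0 = -2.4000; q_2·c_3 = 0.4243·(-3) + (-0.7071)·1 + (-0.5657)·0 = -1.9799.
u_3 = c_3 + 2.4000·q_1 + 1.9799·q_2 = (-0.2400, -0.4000, 0.3200).
‖u_3‖ = 0.5657, so q_3 = (-0.4243, -0.7071, 0.5657).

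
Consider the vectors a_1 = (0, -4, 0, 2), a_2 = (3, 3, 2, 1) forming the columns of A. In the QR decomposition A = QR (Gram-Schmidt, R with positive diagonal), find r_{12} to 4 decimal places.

a_1 = (0, -4, 0, 2); ‖a_1‖ = 4.4721, so q_1 = (0.0000, -0.8944, 0.0000, 0.4472).
r_{12} = q_1·a_2 = -2.2361.

r_{12} = -2.2361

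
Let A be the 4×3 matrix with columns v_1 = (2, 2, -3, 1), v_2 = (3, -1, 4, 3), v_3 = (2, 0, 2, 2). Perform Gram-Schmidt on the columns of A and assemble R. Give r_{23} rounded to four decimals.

v_1 = (2, 2, -3, 1); ‖v_1‖ = 4.2426, so e_1 = (0.4714, 0.4714, -0.7071, 0.2357).
e_1·v_2 = 0.4714·3 + 0.4714·(-1) + (-0.7071)·4 + 0.2357·3 = -1.1785.
u_2 = v_2 + 1.1785·e_1 = (3.5556, -0.4444, 3.1667, 3.2778).
‖u_2‖ = 5.7975, so e_2 = (0.6133, -0.0767, 0.5462, 0.5654).
r_{23} = e_2·v_3 = 3.4498.

r_{23} = 3.4498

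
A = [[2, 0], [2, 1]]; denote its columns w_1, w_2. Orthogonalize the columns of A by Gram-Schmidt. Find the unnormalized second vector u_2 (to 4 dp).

w_1 = (2, 2); ‖w_1‖ = 2.8284, so e_1 = (0.7071, 0.7071).
e_1·w_2 = 0.7071·0 + 0.7071·1 = 0.7071.
u_2 = w_2 − 0.7071·e_1 = (-0.5000, 0.5000).

u_2 = (-0.5000, 0.5000)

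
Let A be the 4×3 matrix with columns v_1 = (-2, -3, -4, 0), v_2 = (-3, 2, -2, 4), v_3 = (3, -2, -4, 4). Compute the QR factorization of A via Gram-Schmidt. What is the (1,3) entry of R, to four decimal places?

r_{13} = 2.9711

v_1 = (-2, -3, -4, 0); ‖v_1‖ = 5.3852, so e_1 = (-0.3714, -0.5571, -0.7428, 0.0000).
r_{13} = e_1·v_3 = 2.9711.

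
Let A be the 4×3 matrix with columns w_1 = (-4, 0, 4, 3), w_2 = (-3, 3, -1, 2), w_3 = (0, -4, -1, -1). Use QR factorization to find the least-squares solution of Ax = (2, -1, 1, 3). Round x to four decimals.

x = (0.2354, -0.4486, -0.2324)

w_1 = (-4, 0, 4, 3); ‖w_1‖ = 6.4031, so q_1 = (-0.6247, 0.0000, 0.6247, 0.4685).
q_1·w_2 = (-0.6247)·(-3) + 0.0000·3 + 0.6247·(-1) + 0.4685·2 = 2.1864.
u_2 = w_2 − 2.1864·q_1 = (-1.6341, 3.0000, -2.3659, 0.9756).
‖u_2‖ = 4.2684, so q_2 = (-0.3828, 0.7028, -0.5543, 0.2286).
q_1·w_3 = (-0.6247)·0 + 0.0000·(-4) + 0.6247·(-1) + 0.4685·(-1) = -1.0932; q_2·w_3 = (-0.3828)·0 + 0.7028·(-4) + (-0.5543)·(-1) + 0.2286·(-1) = -2.4856.
u_3 = w_3 + 1.0932·q_1 + 2.4856·q_2 = (-1.6345, -2.2530, -1.6948, 0.0803).
‖u_3‖ = 3.2598, so q_3 = (-0.5014, -0.6911, -0.5199, 0.0246).
Qᵀb = (0.7809, -1.3371, -0.7577).
Back-substitute: x_3 = -0.7577/3.2598 = -0.2324.
x_2 = (-1.3371 + 2.4856·(-0.2324))/4.2684 = -0.4486.
x_1 = (0.7809 − 2.1864·(-0.4486) + 1.0932·(-0.2324))/6.4031 = 0.2354.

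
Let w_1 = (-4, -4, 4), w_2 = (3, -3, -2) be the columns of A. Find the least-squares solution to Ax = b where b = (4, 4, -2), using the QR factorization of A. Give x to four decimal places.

x = (-0.8548, -0.1290)

q_1 = w_1/‖w_1‖ = (-4, -4, 4)/6.9282 = (-0.5774, -0.5774, 0.5774).
r_{12} = q_1·w_2 = -1.1547.
u_2 = w_2 + 1.1547·q_1 = (2.3333, -3.6667, -1.3333).
‖u_2‖ = 4.5461, so q_2 = (0.5133, -0.8066, -0.2933).
Qᵀb = (-5.7735, -0.5866).
Back-substitute: x_2 = -0.5866/4.5461 = -0.1290.
x_1 = (-5.7735 + 1.1547·(-0.1290))/6.9282 = -0.8548.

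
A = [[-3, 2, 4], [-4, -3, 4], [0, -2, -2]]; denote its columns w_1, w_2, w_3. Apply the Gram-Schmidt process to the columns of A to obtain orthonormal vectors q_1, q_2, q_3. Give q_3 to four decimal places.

w_1 = (-3, -4, 0); ‖w_1‖ = 5.0000, so q_1 = (-0.6000, -0.8000, 0.0000).
q_1·w_2 = (-0.6000)·2 + (-0.8000)·(-3) + 0.0000·(-2) = 1.2000.
u_2 = w_2 − 1.2000·q_1 = (2.7200, -2.0400, -2.0000).
‖u_2‖ = 3.9446, so q_2 = (0.6895, -0.5172, -0.5070).
q_1·w_3 = (-0.6000)·4 + (-0.8000)·4 + 0.0000·(-2) = -5.6000; q_2·w_3 = 0.6895·4 + (-0.5172)·4 + (-0.5070)·(-2) = 1.7036.
u_3 = w_3 + 5.6000·q_1 − 1.7036·q_2 = (-0.5347, 0.4010, -1.1362).
‖u_3‖ = 1.3183, so q_3 = (-0.4056, 0.3042, -0.8619).

q_3 = (-0.4056, 0.3042, -0.8619)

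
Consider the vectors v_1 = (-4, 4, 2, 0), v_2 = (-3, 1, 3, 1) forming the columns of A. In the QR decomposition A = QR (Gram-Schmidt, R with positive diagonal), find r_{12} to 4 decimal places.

e_1 = v_1/‖v_1‖ = (-4, 4, 2, 0)/6.0000 = (-0.6667, 0.6667, 0.3333, 0.0000).
r_{12} = e_1·v_2 = 3.6667.

r_{12} = 3.6667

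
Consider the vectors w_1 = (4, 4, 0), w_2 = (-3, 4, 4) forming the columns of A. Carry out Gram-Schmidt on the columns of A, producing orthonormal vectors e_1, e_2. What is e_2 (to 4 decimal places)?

e_2 = (-0.5500, 0.5500, 0.6285)

e_1 = w_1/‖w_1‖ = (4, 4, 0)/5.6569 = (0.7071, 0.7071, 0.0000).
r_{12} = e_1·w_2 = 0.7071.
u_2 = w_2 − 0.7071·e_1 = (-3.5000, 3.5000, 4.0000).
‖u_2‖ = 6.3640, so e_2 = (-0.5500, 0.5500, 0.6285).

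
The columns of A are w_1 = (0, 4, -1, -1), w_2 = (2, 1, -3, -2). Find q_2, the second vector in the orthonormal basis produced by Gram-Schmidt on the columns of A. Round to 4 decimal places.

w_1 = (0, 4, -1, -1); ‖w_1‖ = 4.2426, so q_1 = (0.0000, 0.9428, -0.2357, -0.2357).
q_1·w_2 = 0.0000·2 + 0.9428·1 + (-0.2357)·(-3) + (-0.2357)·(-2) = 2.1213.
u_2 = w_2 − 2.1213·q_1 = (2.0000, -1.0000, -2.5000, -1.5000).
‖u_2‖ = 3.6742, so q_2 = (0.5443, -0.2722, -0.6804, -0.4082).

q_2 = (0.5443, -0.2722, -0.6804, -0.4082)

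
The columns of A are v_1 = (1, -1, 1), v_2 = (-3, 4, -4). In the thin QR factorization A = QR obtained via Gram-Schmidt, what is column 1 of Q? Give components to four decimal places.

q_1 = (0.5774, -0.5774, 0.5774)

v_1 = (1, -1, 1); ‖v_1‖ = 1.7321, so q_1 = (0.5774, -0.5774, 0.5774).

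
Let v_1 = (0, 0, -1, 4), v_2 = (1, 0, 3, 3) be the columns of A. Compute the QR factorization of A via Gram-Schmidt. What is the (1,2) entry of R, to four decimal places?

r_{12} = 2.1828

v_1 = (0, 0, -1, 4); ‖v_1‖ = 4.1231, so q_1 = (0.0000, 0.0000, -0.2425, 0.9701).
r_{12} = q_1·v_2 = 2.1828.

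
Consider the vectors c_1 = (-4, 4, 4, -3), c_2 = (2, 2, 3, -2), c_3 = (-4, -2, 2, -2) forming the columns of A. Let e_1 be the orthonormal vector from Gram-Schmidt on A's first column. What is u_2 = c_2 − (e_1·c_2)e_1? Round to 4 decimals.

c_1 = (-4, 4, 4, -3); ‖c_1‖ = 7.5498, so e_1 = (-0.5298, 0.5298, 0.5298, -0.3974).
e_1·c_2 = (-0.5298)·2 + 0.5298·2 + 0.5298·3 + (-0.3974)·(-2) = 2.3842.
u_2 = c_2 − 2.3842·e_1 = (3.2632, 0.7368, 1.7368, -1.0526).

u_2 = (3.2632, 0.7368, 1.7368, -1.0526)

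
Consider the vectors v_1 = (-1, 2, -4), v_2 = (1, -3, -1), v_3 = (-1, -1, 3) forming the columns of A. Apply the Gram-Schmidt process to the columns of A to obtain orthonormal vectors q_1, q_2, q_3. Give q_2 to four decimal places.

v_1 = (-1, 2, -4); ‖v_1‖ = 4.5826, so q_1 = (-0.2182, 0.4364, -0.8729).
q_1·v_2 = (-0.2182)·1 + 0.4364·(-3) + (-0.8729)·(-1) = -0.6547.
u_2 = v_2 + 0.6547·q_1 = (0.8571, -2.7143, -1.5714).
‖u_2‖ = 3.2514, so q_2 = (0.2636, -0.8348, -0.4833).

q_2 = (0.2636, -0.8348, -0.4833)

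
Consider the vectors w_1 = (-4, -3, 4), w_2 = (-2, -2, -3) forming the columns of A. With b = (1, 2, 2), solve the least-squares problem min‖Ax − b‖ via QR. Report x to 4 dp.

x = (-0.0144, -0.7042)

e_1 = w_1/‖w_1‖ = (-4, -3, 4)/6.4031 = (-0.6247, -0.4685, 0.6247).
r_{12} = e_1·w_2 = 0.3123.
u_2 = w_2 − 0.3123·e_1 = (-1.8049, -1.8537, -3.1951).
‖u_2‖ = 4.1113, so e_2 = (-0.4390, -0.4509, -0.7772).
Qᵀb = (-0.3123, -2.8951).
Back-substitute: x_2 = -2.8951/4.1113 = -0.7042.
x_1 = (-0.3123 − 0.3123·(-0.7042))/6.4031 = -0.0144.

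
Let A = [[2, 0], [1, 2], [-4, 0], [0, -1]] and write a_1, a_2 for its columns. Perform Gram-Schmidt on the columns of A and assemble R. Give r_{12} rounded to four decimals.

e_1 = a_1/‖a_1‖ = (2, 1, -4, 0)/4.5826 = (0.4364, 0.2182, -0.8729, 0.0000).
r_{12} = e_1·a_2 = 0.4364.

r_{12} = 0.4364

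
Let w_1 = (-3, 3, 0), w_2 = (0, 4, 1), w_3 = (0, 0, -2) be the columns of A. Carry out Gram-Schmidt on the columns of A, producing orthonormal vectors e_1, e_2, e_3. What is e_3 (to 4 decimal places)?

e_3 = (0.2357, 0.2357, -0.9428)

w_1 = (-3, 3, 0); ‖w_1‖ = 4.2426, so e_1 = (-0.7071, 0.7071, 0.0000).
e_1·w_2 = (-0.7071)·0 + 0.7071·4 + 0.0000·1 = 2.8284.
u_2 = w_2 − 2.8284·e_1 = (2.0000, 2.0000, 1.0000).
‖u_2‖ = 3.0000, so e_2 = (0.6667, 0.6667, 0.3333).
e_1·w_3 = (-0.7071)·0 + 0.7071·0 + 0.0000·(-2) = 0.0000; e_2·w_3 = 0.6667·0 + 0.6667·0 + 0.3333·(-2) = -0.6667.
u_3 = w_3 + 0.0000·e_1 + 0.6667·e_2 = (0.4444, 0.4444, -1.7778).
‖u_3‖ = 1.8856, so e_3 = (0.2357, 0.2357, -0.9428).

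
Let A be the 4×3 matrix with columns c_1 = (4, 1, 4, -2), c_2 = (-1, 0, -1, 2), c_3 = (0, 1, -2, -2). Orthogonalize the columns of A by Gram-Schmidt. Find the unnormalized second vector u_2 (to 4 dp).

c_1 = (4, 1, 4, -2); ‖c_1‖ = 6.0828, so q_1 = (0.6576, 0.1644, 0.6576, -0.3288).
q_1·c_2 = 0.6576·(-1) + 0.1644·0 + 0.6576·(-1) + (-0.3288)·2 = -1.9728.
u_2 = c_2 + 1.9728·q_1 = (0.2973, 0.3243, 0.2973, 1.3514).

u_2 = (0.2973, 0.3243, 0.2973, 1.3514)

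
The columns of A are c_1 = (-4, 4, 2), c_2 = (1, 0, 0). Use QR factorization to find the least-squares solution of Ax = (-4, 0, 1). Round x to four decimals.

x = (0.1000, -3.6000)

c_1 = (-4, 4, 2); ‖c_1‖ = 6.0000, so e_1 = (-0.6667, 0.6667, 0.3333).
e_1·c_2 = (-0.6667)·1 + 0.6667·0 + 0.3333·0 = -0.6667.
u_2 = c_2 + 0.6667·e_1 = (0.5556, 0.4444, 0.2222).
‖u_2‖ = 0.7454, so e_2 = (0.7454, 0.5963, 0.2981).
Qᵀb = (3.0000, -2.6833).
Back-substitute: x_2 = -2.6833/0.7454 = -3.6000.
x_1 = (3.0000 + 0.6667·(-3.6000))/6.0000 = 0.1000.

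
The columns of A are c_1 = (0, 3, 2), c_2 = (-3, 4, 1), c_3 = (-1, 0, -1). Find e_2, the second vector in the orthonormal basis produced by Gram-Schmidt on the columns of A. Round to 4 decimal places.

c_1 = (0, 3, 2); ‖c_1‖ = 3.6056, so e_1 = (0.0000, 0.8321, 0.5547).
e_1·c_2 = 0.0000·(-3) + 0.8321·4 + 0.5547·1 = 3.8829.
u_2 = c_2 − 3.8829·e_1 = (-3.0000, 0.7692, -1.1538).
‖u_2‖ = 3.3050, so e_2 = (-0.9077, 0.2327, -0.3491).

e_2 = (-0.9077, 0.2327, -0.3491)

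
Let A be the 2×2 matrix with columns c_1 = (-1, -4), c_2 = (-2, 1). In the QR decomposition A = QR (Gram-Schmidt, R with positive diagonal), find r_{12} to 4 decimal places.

c_1 = (-1, -4); ‖c_1‖ = 4.1231, so q_1 = (-0.2425, -0.9701).
r_{12} = q_1·c_2 = -0.4851.

r_{12} = -0.4851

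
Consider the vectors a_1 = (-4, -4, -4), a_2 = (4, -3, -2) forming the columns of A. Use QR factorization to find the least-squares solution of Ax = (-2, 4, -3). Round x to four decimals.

q_1 = a_1/‖a_1‖ = (-4, -4, -4)/6.9282 = (-0.5774, -0.5774, -0.5774).
r_{12} = q_1·a_2 = 0.5774.
u_2 = a_2 − 0.5774·q_1 = (4.3333, -2.6667, -1.6667).
‖u_2‖ = 5.3541, so q_2 = (0.8093, -0.4981, -0.3113).
Qᵀb = (0.5774, -2.6771).
Back-substitute: x_2 = -2.6771/5.3541 = -0.5000.
x_1 = (0.5774 − 0.5774·(-0.5000))/6.9282 = 0.1250.

x = (0.1250, -0.5000)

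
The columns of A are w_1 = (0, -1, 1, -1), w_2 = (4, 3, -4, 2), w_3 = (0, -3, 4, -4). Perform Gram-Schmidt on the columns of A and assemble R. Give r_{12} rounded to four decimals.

r_{12} = -5.1962

w_1 = (0, -1, 1, -1); ‖w_1‖ = 1.7321, so q_1 = (0.0000, -0.5774, 0.5774, -0.5774).
r_{12} = q_1·w_2 = -5.1962.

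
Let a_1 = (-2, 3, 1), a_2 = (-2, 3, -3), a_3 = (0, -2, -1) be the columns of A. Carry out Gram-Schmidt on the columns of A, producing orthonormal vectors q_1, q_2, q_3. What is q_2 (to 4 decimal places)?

q_2 = (-0.1482, 0.2224, -0.9636)

q_1 = a_1/‖a_1‖ = (-2, 3, 1)/3.7417 = (-0.5345, 0.8018, 0.2673).
r_{12} = q_1·a_2 = 2.6726.
u_2 = a_2 − 2.6726·q_1 = (-0.5714, 0.8571, -3.7143).
‖u_2‖ = 3.8545, so q_2 = (-0.1482, 0.2224, -0.9636).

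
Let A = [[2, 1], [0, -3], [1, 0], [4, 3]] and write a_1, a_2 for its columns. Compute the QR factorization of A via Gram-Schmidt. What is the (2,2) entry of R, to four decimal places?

r_{22} = 3.1091

e_1 = a_1/‖a_1‖ = (2, 0, 1, 4)/4.5826 = (0.4364, 0.0000, 0.2182, 0.8729).
r_{12} = e_1·a_2 = 3.0551.
u_2 = a_2 − 3.0551·e_1 = (-0.3333, -3.0000, -0.6667, 0.3333).
r_{22} = ‖u_2‖ = 3.1091.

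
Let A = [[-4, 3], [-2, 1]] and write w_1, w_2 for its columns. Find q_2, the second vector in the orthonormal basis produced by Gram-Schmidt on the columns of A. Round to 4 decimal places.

w_1 = (-4, -2); ‖w_1‖ = 4.4721, so q_1 = (-0.8944, -0.4472).
q_1·w_2 = (-0.8944)·3 + (-0.4472)·1 = -3.1305.
u_2 = w_2 + 3.1305·q_1 = (0.2000, -0.4000).
‖u_2‖ = 0.4472, so q_2 = (0.4472, -0.8944).

q_2 = (0.4472, -0.8944)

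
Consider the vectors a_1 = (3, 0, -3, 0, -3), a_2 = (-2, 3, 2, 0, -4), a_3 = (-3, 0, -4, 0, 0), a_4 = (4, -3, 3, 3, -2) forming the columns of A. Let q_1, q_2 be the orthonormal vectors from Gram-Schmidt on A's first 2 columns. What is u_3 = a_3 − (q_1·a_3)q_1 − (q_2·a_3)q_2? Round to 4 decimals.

q_1 = a_1/‖a_1‖ = (3, 0, -3, 0, -3)/5.1962 = (0.5774, 0.0000, -0.5774, 0.0000, -0.5774).
r_{12} = q_1·a_2 = 0.0000.
u_2 = a_2 + 0.0000·q_1 = (-2.0000, 3.0000, 2.0000, 0.0000, -4.0000).
‖u_2‖ = 5.7446, so q_2 = (-0.3482, 0.5222, 0.3482, 0.0000, -0.6963).
r_{13} = q_1·a_3 = 0.5774; r_{23} = q_2·a_3 = -0.3482.
u_3 = a_3 − 0.5774·q_1 + 0.3482·q_2 = (-3.4545, 0.1818, -3.5455, 0.0000, 0.0909).

u_3 = (-3.4545, 0.1818, -3.5455, 0.0000, 0.0909)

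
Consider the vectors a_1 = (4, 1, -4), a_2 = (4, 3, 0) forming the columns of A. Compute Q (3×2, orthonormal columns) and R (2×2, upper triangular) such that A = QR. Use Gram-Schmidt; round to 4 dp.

q_1 = a_1/‖a_1‖ = (4, 1, -4)/5.7446 = (0.6963, 0.1741, -0.6963).
r_{12} = q_1·a_2 = 3.3075.
u_2 = a_2 − 3.3075·q_1 = (1.6970, 2.4242, 2.3030).
‖u_2‖ = 3.7497, so q_2 = (0.4526, 0.6465, 0.6142).

Q = [[0.6963, 0.4526], [0.1741, 0.6465], [-0.6963, 0.6142]], R = [[5.7446, 3.3075], [0.0000, 3.7497]]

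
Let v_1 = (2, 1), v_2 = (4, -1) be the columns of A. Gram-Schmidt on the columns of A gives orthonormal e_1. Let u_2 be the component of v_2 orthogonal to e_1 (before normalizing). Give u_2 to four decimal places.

u_2 = (1.2000, -2.4000)

v_1 = (2, 1); ‖v_1‖ = 2.2361, so e_1 = (0.8944, 0.4472).
e_1·v_2 = 0.8944·4 + 0.4472·(-1) = 3.1305.
u_2 = v_2 − 3.1305·e_1 = (1.2000, -2.4000).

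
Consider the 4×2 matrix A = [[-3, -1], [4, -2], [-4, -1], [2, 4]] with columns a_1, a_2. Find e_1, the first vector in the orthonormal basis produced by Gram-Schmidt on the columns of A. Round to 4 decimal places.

a_1 = (-3, 4, -4, 2); ‖a_1‖ = 6.7082, so e_1 = (-0.4472, 0.5963, -0.5963, 0.2981).

e_1 = (-0.4472, 0.5963, -0.5963, 0.2981)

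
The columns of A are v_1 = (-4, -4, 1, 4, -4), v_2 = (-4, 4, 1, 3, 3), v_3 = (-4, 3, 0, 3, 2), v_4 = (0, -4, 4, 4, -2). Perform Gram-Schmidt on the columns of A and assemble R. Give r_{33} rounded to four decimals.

e_1 = v_1/‖v_1‖ = (-4, -4, 1, 4, -4)/8.0623 = (-0.4961, -0.4961, 0.1240, 0.4961, -0.4961).
r_{12} = e_1·v_2 = 0.1240.
u_2 = v_2 − 0.1240·e_1 = (-3.9385, 4.0615, 0.9846, 2.9385, 3.0615).
‖u_2‖ = 7.1404, so e_2 = (-0.5516, 0.5688, 0.1379, 0.4115, 0.4288).
r_{13} = e_1·v_3 = 0.9923; r_{23} = e_2·v_3 = 6.0049.
u_3 = v_3 − 0.9923·e_1 − 6.0049·e_2 = (-0.1955, 0.0766, -0.9511, 0.0365, -0.0824).
r_{33} = ‖u_3‖ = 0.9782.

r_{33} = 0.9782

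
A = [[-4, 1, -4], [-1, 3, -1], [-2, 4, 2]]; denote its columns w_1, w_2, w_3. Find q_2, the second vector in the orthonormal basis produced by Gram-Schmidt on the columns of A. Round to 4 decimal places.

q_2 = (-0.4750, 0.5846, 0.6577)

w_1 = (-4, -1, -2); ‖w_1‖ = 4.5826, so q_1 = (-0.8729, -0.2182, -0.4364).
q_1·w_2 = (-0.8729)·1 + (-0.2182)·3 + (-0.4364)·4 = -3.2733.
u_2 = w_2 + 3.2733·q_1 = (-1.8571, 2.2857, 2.5714).
‖u_2‖ = 3.9097, so q_2 = (-0.4750, 0.5846, 0.6577).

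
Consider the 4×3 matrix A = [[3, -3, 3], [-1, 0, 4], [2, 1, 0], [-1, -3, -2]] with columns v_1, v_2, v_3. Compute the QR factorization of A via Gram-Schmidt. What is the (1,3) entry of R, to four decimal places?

r_{13} = 1.8074

e_1 = v_1/‖v_1‖ = (3, -1, 2, -1)/3.8730 = (0.7746, -0.2582, 0.5164, -0.2582).
r_{13} = e_1·v_3 = 1.8074.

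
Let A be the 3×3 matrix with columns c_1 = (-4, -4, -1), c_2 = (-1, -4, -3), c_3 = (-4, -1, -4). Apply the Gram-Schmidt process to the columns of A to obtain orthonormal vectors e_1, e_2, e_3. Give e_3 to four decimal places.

e_1 = c_1/‖c_1‖ = (-4, -4, -1)/5.7446 = (-0.6963, -0.6963, -0.1741).
r_{12} = e_1·c_2 = 4.0038.
u_2 = c_2 − 4.0038·e_1 = (1.7879, -1.2121, -2.3030).
‖u_2‖ = 3.1575, so e_2 = (0.5662, -0.3839, -0.7294).
r_{13} = e_1·c_3 = 4.1779; r_{23} = e_2·c_3 = 1.0365.
u_3 = c_3 − 4.1779·e_1 − 1.0365·e_2 = (-1.6778, 2.3070, -2.5167).
‖u_3‖ = 3.8041, so e_3 = (-0.4411, 0.6064, -0.6616).

e_3 = (-0.4411, 0.6064, -0.6616)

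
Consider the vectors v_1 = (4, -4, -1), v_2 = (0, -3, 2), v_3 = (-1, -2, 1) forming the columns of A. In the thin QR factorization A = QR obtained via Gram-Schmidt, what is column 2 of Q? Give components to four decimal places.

q_2 = (-0.3839, -0.5662, 0.7294)

v_1 = (4, -4, -1); ‖v_1‖ = 5.7446, so q_1 = (0.6963, -0.6963, -0.1741).
q_1·v_2 = 0.6963·0 + (-0.6963)·(-3) + (-0.1741)·2 = 1.7408.
u_2 = v_2 − 1.7408·q_1 = (-1.2121, -1.7879, 2.3030).
‖u_2‖ = 3.1575, so q_2 = (-0.3839, -0.5662, 0.7294).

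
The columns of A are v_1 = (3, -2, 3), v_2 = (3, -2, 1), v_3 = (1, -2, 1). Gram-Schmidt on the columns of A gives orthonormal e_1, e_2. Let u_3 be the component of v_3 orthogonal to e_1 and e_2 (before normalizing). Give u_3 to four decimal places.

v_1 = (3, -2, 3); ‖v_1‖ = 4.6904, so e_1 = (0.6396, -0.4264, 0.6396).
e_1·v_2 = 0.6396·3 + (-0.4264)·(-2) + 0.6396·1 = 3.4112.
u_2 = v_2 − 3.4112·e_1 = (0.8182, -0.5455, -1.1818).
‖u_2‖ = 1.5374, so e_2 = (0.5322, -0.3548, -0.7687).
e_1·v_3 = 0.6396·1 + (-0.4264)·(-2) + 0.6396·1 = 2.1320; e_2·v_3 = 0.5322·1 + (-0.3548)·(-2) + (-0.7687)·1 = 0.4730.
u_3 = v_3 − 2.1320·e_1 − 0.4730·e_2 = (-0.6154, -0.9231, 0.0000).

u_3 = (-0.6154, -0.9231, 0.0000)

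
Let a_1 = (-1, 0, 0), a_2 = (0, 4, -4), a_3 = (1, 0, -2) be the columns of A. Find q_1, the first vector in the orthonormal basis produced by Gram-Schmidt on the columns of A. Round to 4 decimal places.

q_1 = (-1.0000, 0.0000, 0.0000)

a_1 = (-1, 0, 0); ‖a_1‖ = 1.0000, so q_1 = (-1.0000, 0.0000, 0.0000).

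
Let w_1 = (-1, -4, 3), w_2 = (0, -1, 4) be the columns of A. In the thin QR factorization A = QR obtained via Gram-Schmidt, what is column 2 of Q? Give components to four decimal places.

q_2 = (0.2301, 0.5464, 0.8053)

q_1 = w_1/‖w_1‖ = (-1, -4, 3)/5.0990 = (-0.1961, -0.7845, 0.5883).
r_{12} = q_1·w_2 = 3.1379.
u_2 = w_2 − 3.1379·q_1 = (0.6154, 1.4615, 2.1538).
‖u_2‖ = 2.6747, so q_2 = (0.2301, 0.5464, 0.8053).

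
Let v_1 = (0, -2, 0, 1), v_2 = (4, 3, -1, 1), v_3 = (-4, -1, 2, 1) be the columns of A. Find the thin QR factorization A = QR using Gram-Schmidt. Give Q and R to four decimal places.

Q = [[0.0000, 0.8528, -0.3421], [-0.8944, 0.2132, 0.3660], [0.0000, -0.2132, 0.4618], [0.4472, 0.4264, 0.7320]], R = [[2.2361, -2.2361, 1.3416], [0.0000, 4.6904, -3.6244], [0.0000, 0.0000, 2.6578]]

v_1 = (0, -2, 0, 1); ‖v_1‖ = 2.2361, so e_1 = (0.0000, -0.8944, 0.0000, 0.4472).
e_1·v_2 = 0.0000·4 + (-0.8944)·3 + 0.0000·(-1) + 0.4472·1 = -2.2361.
u_2 = v_2 + 2.2361·e_1 = (4.0000, 1.0000, -1.0000, 2.0000).
‖u_2‖ = 4.6904, so e_2 = (0.8528, 0.2132, -0.2132, 0.4264).
e_1·v_3 = 0.0000·(-4) + (-0.8944)·(-1) + 0.0000·2 + 0.4472·1 = 1.3416; e_2·v_3 = 0.8528·(-4) + 0.2132·(-1) + (-0.2132)·2 + 0.4264·1 = -3.6244.
u_3 = v_3 − 1.3416·e_1 + 3.6244·e_2 = (-0.9091, 0.9727, 1.2273, 1.9455).
‖u_3‖ = 2.6578, so e_3 = (-0.3421, 0.3660, 0.4618, 0.7320).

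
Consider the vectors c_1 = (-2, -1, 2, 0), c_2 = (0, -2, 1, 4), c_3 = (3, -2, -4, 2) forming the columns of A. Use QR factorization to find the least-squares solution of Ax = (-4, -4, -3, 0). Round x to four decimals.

x = (3.6585, -1.1655, 1.8553)

c_1 = (-2, -1, 2, 0); ‖c_1‖ = 3.0000, so q_1 = (-0.6667, -0.3333, 0.6667, 0.0000).
q_1·c_2 = (-0.6667)·0 + (-0.3333)·(-2) + 0.6667·1 + 0.0000·4 = 1.3333.
u_2 = c_2 − 1.3333·q_1 = (0.8889, -1.5556, 0.1111, 4.0000).
‖u_2‖ = 4.3843, so q_2 = (0.2027, -0.3548, 0.0253, 0.9123).
q_1·c_3 = (-0.6667)·3 + (-0.3333)·(-2) + 0.6667·(-4) + 0.0000·2 = -4.0000; q_2·c_3 = 0.2027·3 + (-0.3548)·(-2) + 0.0253·(-4) + 0.9123·2 = 3.0411.
u_3 = c_3 + 4.0000·q_1 − 3.0411·q_2 = (-0.2832, -2.2543, -1.4104, -0.7746).
‖u_3‖ = 2.7841, so q_3 = (-0.1017, -0.8097, -0.5066, -0.2782).
Qᵀb = (2.0000, 0.5322, 5.1655).
Back-substitute: x_3 = 5.1655/2.7841 = 1.8553.
x_2 = (0.5322 − 3.0411·1.8553)/4.3843 = -1.1655.
x_1 = (2.0000 − 1.3333·(-1.1655) + 4.0000·1.8553)/3.0000 = 3.6585.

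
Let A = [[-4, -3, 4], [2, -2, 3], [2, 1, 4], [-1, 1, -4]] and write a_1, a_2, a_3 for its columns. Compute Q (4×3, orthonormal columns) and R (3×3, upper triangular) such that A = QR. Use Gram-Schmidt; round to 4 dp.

a_1 = (-4, 2, 2, -1); ‖a_1‖ = 5.0000, so e_1 = (-0.8000, 0.4000, 0.4000, -0.2000).
e_1·a_2 = (-0.8000)·(-3) + 0.4000·(-2) + 0.4000·1 + (-0.2000)·1 = 1.8000.
u_2 = a_2 − 1.8000·e_1 = (-1.5600, -2.7200, 0.2800, 1.3600).
‖u_2‖ = 3.4293, so e_2 = (-0.4549, -0.7932, 0.0816, 0.3966).
e_1·a_3 = (-0.8000)·4 + 0.4000·3 + 0.4000·4 + (-0.2000)·(-4) = 0.4000; e_2·a_3 = (-0.4549)·4 + (-0.7932)·3 + 0.0816·4 + 0.3966·(-4) = -5.4589.
u_3 = a_3 − 0.4000·e_1 + 5.4589·e_2 = (1.8367, -1.4898, 4.2857, -1.7551).
‖u_3‖ = 5.2001, so e_3 = (0.3532, -0.2865, 0.8242, -0.3375).

Q = [[-0.8000, -0.4549, 0.3532], [0.4000, -0.7932, -0.2865], [0.4000, 0.0816, 0.8242], [-0.2000, 0.3966, -0.3375]], R = [[5.0000, 1.8000, 0.4000], [0.0000, 3.4293, -5.4589], [0.0000, 0.0000, 5.2001]]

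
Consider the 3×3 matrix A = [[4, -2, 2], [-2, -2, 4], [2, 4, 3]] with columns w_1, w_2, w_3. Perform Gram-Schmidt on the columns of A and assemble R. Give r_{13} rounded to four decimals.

r_{13} = 1.2247

w_1 = (4, -2, 2); ‖w_1‖ = 4.8990, so e_1 = (0.8165, -0.4082, 0.4082).
r_{13} = e_1·w_3 = 1.2247.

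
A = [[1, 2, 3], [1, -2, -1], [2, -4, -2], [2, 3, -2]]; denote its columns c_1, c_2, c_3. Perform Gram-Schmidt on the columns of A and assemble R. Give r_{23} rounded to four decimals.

c_1 = (1, 1, 2, 2); ‖c_1‖ = 3.1623, so q_1 = (0.3162, 0.3162, 0.6325, 0.6325).
q_1·c_2 = 0.3162·2 + 0.3162·(-2) + 0.6325·(-4) + 0.6325·3 = -0.6325.
u_2 = c_2 + 0.6325·q_1 = (2.2000, -1.8000, -3.6000, 3.4000).
‖u_2‖ = 5.7096, so q_2 = (0.3853, -0.3153, -0.6305, 0.5955).
r_{23} = q_2·c_3 = 1.5413.

r_{23} = 1.5413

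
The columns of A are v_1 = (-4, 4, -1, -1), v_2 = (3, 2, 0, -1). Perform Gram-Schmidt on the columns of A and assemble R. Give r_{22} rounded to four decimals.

e_1 = v_1/‖v_1‖ = (-4, 4, -1, -1)/5.8310 = (-0.6860, 0.6860, -0.1715, -0.1715).
r_{12} = e_1·v_2 = -0.5145.
u_2 = v_2 + 0.5145·e_1 = (2.6471, 2.3529, -0.0882, -1.0882).
r_{22} = ‖u_2‖ = 3.7061.

r_{22} = 3.7061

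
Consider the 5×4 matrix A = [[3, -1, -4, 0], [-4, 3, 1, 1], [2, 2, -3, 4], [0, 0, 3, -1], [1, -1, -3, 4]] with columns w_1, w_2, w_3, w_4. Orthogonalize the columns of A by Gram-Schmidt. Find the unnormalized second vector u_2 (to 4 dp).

q_1 = w_1/‖w_1‖ = (3, -4, 2, 0, 1)/5.4772 = (0.5477, -0.7303, 0.3651, 0.0000, 0.1826).
r_{12} = q_1·w_2 = -2.1909.
u_2 = w_2 + 2.1909·q_1 = (0.2000, 1.4000, 2.8000, 0.0000, -0.6000).

u_2 = (0.2000, 1.4000, 2.8000, 0.0000, -0.6000)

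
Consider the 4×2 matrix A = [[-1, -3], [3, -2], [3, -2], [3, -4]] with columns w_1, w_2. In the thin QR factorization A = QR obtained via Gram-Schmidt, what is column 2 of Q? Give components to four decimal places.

e_1 = w_1/‖w_1‖ = (-1, 3, 3, 3)/5.2915 = (-0.1890, 0.5669, 0.5669, 0.5669).
r_{12} = e_1·w_2 = -3.9686.
u_2 = w_2 + 3.9686·e_1 = (-3.7500, 0.2500, 0.2500, -1.7500).
‖u_2‖ = 4.1533, so e_2 = (-0.9029, 0.0602, 0.0602, -0.4214).

e_2 = (-0.9029, 0.0602, 0.0602, -0.4214)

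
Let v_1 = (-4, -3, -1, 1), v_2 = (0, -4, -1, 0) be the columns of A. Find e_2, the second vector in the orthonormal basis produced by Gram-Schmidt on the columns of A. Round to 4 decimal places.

v_1 = (-4, -3, -1, 1); ‖v_1‖ = 5.1962, so e_1 = (-0.7698, -0.5774, -0.1925, 0.1925).
e_1·v_2 = (-0.7698)·0 + (-0.5774)·(-4) + (-0.1925)·(-1) + 0.1925·0 = 2.5019.
u_2 = v_2 − 2.5019·e_1 = (1.9259, -2.5556, -0.5185, -0.4815).
‖u_2‖ = 3.2773, so e_2 = (0.5877, -0.7798, -0.1582, -0.1469).

e_2 = (0.5877, -0.7798, -0.1582, -0.1469)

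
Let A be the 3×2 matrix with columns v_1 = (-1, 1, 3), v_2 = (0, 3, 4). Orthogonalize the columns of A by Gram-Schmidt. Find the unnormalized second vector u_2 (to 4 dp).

q_1 = v_1/‖v_1‖ = (-1, 1, 3)/3.3166 = (-0.3015, 0.3015, 0.9045).
r_{12} = q_1·v_2 = 4.5227.
u_2 = v_2 − 4.5227·q_1 = (1.3636, 1.6364, -0.0909).

u_2 = (1.3636, 1.6364, -0.0909)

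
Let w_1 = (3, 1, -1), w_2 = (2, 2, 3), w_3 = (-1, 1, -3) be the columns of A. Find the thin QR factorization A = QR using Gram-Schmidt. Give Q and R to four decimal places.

q_1 = w_1/‖w_1‖ = (3, 1, -1)/3.3166 = (0.9045, 0.3015, -0.3015).
r_{12} = q_1·w_2 = 1.5076.
u_2 = w_2 − 1.5076·q_1 = (0.6364, 1.5455, 3.4545).
‖u_2‖ = 3.8376, so q_2 = (0.1658, 0.4027, 0.9002).
r_{13} = q_1·w_3 = 0.3015; r_{23} = q_2·w_3 = -2.4637.
u_3 = w_3 − 0.3015·q_1 + 2.4637·q_2 = (-0.8642, 1.9012, -0.6914).
‖u_3‖ = 2.1999, so q_3 = (-0.3928, 0.8642, -0.3143).

Q = [[0.9045, 0.1658, -0.3928], [0.3015, 0.4027, 0.8642], [-0.3015, 0.9002, -0.3143]], R = [[3.3166, 1.5076, 0.3015], [0.0000, 3.8376, -2.4637], [0.0000, 0.0000, 2.1999]]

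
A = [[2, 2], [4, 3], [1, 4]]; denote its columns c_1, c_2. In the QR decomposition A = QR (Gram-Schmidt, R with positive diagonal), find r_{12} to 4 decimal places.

r_{12} = 4.3644

c_1 = (2, 4, 1); ‖c_1‖ = 4.5826, so e_1 = (0.4364, 0.8729, 0.2182).
r_{12} = e_1·c_2 = 4.3644.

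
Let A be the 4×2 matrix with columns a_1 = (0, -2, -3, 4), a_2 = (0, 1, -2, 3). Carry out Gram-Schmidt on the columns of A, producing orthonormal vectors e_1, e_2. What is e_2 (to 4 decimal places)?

e_1 = a_1/‖a_1‖ = (0, -2, -3, 4)/5.3852 = (0.0000, -0.3714, -0.5571, 0.7428).
r_{12} = e_1·a_2 = 2.9711.
u_2 = a_2 − 2.9711·e_1 = (0.0000, 2.1034, -0.3448, 0.7931).
‖u_2‖ = 2.2743, so e_2 = (0.0000, 0.9249, -0.1516, 0.3487).

e_2 = (0.0000, 0.9249, -0.1516, 0.3487)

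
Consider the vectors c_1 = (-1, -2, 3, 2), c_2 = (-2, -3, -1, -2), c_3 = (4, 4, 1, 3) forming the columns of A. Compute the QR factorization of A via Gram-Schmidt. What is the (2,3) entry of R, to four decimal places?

c_1 = (-1, -2, 3, 2); ‖c_1‖ = 4.2426, so q_1 = (-0.2357, -0.4714, 0.7071, 0.4714).
q_1·c_2 = (-0.2357)·(-2) + (-0.4714)·(-3) + 0.7071·(-1) + 0.4714·(-2) = 0.2357.
u_2 = c_2 − 0.2357·q_1 = (-1.9444, -2.8889, -1.1667, -2.1111).
‖u_2‖ = 4.2361, so q_2 = (-0.4590, -0.6820, -0.2754, -0.4984).
r_{23} = q_2·c_3 = -6.3345.

r_{23} = -6.3345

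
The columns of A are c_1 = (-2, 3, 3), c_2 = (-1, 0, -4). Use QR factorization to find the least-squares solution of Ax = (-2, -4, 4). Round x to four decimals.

x = (-0.2628, -0.9781)

c_1 = (-2, 3, 3); ‖c_1‖ = 4.6904, so q_1 = (-0.4264, 0.6396, 0.6396).
q_1·c_2 = (-0.4264)·(-1) + 0.6396·0 + 0.6396·(-4) = -2.1320.
u_2 = c_2 + 2.1320·q_1 = (-1.9091, 1.3636, -2.6364).
‖u_2‖ = 3.5291, so q_2 = (-0.5410, 0.3864, -0.7470).
Qᵀb = (0.8528, -3.4518).
Back-substitute: x_2 = -3.4518/3.5291 = -0.9781.
x_1 = (0.8528 + 2.1320·(-0.9781))/4.6904 = -0.2628.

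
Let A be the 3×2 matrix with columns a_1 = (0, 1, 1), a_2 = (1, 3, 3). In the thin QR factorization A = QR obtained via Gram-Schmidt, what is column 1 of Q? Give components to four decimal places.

e_1 = a_1/‖a_1‖ = (0, 1, 1)/1.4142 = (0.0000, 0.7071, 0.7071).

e_1 = (0.0000, 0.7071, 0.7071)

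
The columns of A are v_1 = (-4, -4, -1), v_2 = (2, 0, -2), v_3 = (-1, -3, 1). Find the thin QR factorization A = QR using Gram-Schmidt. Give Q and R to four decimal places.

Q = [[-0.6963, 0.4842, 0.5298], [-0.6963, -0.2767, -0.6623], [-0.1741, -0.8301, 0.5298]], R = [[5.7446, -1.0445, 2.6112], [0.0000, 2.6285, -0.4842], [0.0000, 0.0000, 1.9868]]

v_1 = (-4, -4, -1); ‖v_1‖ = 5.7446, so q_1 = (-0.6963, -0.6963, -0.1741).
q_1·v_2 = (-0.6963)·2 + (-0.6963)·0 + (-0.1741)·(-2) = -1.0445.
u_2 = v_2 + 1.0445·q_1 = (1.2727, -0.7273, -2.1818).
‖u_2‖ = 2.6285, so q_2 = (0.4842, -0.2767, -0.8301).
q_1·v_3 = (-0.6963)·(-1) + (-0.6963)·(-3) + (-0.1741)·1 = 2.6112; q_2·v_3 = 0.4842·(-1) + (-0.2767)·(-3) + (-0.8301)·1 = -0.4842.
u_3 = v_3 − 2.6112·q_1 + 0.4842·q_2 = (1.0526, -1.3158, 1.0526).
‖u_3‖ = 1.9868, so q_3 = (0.5298, -0.6623, 0.5298).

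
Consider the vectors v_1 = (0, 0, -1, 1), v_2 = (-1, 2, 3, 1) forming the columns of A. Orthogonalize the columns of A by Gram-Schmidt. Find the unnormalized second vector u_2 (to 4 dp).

u_2 = (-1.0000, 2.0000, 2.0000, 2.0000)

v_1 = (0, 0, -1, 1); ‖v_1‖ = 1.4142, so e_1 = (0.0000, 0.0000, -0.7071, 0.7071).
e_1·v_2 = 0.0000·(-1) + 0.0000·2 + (-0.7071)·3 + 0.7071·1 = -1.4142.
u_2 = v_2 + 1.4142·e_1 = (-1.0000, 2.0000, 2.0000, 2.0000).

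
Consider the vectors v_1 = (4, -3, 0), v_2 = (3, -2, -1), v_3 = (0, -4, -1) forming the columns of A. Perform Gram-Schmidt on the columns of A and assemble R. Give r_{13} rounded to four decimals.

v_1 = (4, -3, 0); ‖v_1‖ = 5.0000, so e_1 = (0.8000, -0.6000, 0.0000).
r_{13} = e_1·v_3 = 2.4000.

r_{13} = 2.4000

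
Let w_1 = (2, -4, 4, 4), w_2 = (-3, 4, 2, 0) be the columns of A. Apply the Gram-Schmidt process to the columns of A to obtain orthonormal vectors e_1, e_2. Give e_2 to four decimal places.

w_1 = (2, -4, 4, 4); ‖w_1‖ = 7.2111, so e_1 = (0.2774, -0.5547, 0.5547, 0.5547).
e_1·w_2 = 0.2774·(-3) + (-0.5547)·4 + 0.5547·2 + 0.5547·0 = -1.9415.
u_2 = w_2 + 1.9415·e_1 = (-2.4615, 2.9231, 3.0769, 1.0769).
‖u_2‖ = 5.0230, so e_2 = (-0.4901, 0.5819, 0.6126, 0.2144).

e_2 = (-0.4901, 0.5819, 0.6126, 0.2144)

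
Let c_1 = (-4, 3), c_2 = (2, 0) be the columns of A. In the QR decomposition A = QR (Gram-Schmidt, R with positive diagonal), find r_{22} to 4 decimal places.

c_1 = (-4, 3); ‖c_1‖ = 5.0000, so e_1 = (-0.8000, 0.6000).
e_1·c_2 = (-0.8000)·2 + 0.6000·0 = -1.6000.
u_2 = c_2 + 1.6000·e_1 = (0.7200, 0.9600).
r_{22} = ‖u_2‖ = 1.2000.

r_{22} = 1.2000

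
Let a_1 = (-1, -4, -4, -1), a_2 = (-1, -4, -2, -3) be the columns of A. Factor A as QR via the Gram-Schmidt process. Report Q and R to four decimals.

Q = [[-0.1715, -0.0670], [-0.6860, -0.2679], [-0.6860, 0.4912], [-0.1715, -0.8261]], R = [[5.8310, 4.8020], [0.0000, 2.6346]]

a_1 = (-1, -4, -4, -1); ‖a_1‖ = 5.8310, so e_1 = (-0.1715, -0.6860, -0.6860, -0.1715).
e_1·a_2 = (-0.1715)·(-1) + (-0.6860)·(-4) + (-0.6860)·(-2) + (-0.1715)·(-3) = 4.8020.
u_2 = a_2 − 4.8020·e_1 = (-0.1765, -0.7059, 1.2941, -2.1765).
‖u_2‖ = 2.6346, so e_2 = (-0.0670, -0.2679, 0.4912, -0.8261).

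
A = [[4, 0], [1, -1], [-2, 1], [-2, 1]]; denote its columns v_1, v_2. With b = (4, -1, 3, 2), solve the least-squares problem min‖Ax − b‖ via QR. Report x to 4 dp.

x = (0.9000, 3.5000)

e_1 = v_1/‖v_1‖ = (4, 1, -2, -2)/5.0000 = (0.8000, 0.2000, -0.4000, -0.4000).
r_{12} = e_1·v_2 = -1.0000.
u_2 = v_2 + 1.0000·e_1 = (0.8000, -0.8000, 0.6000, 0.6000).
‖u_2‖ = 1.4142, so e_2 = (0.5657, -0.5657, 0.4243, 0.4243).
Qᵀb = (1.0000, 4.9497).
Back-substitute: x_2 = 4.9497/1.4142 = 3.5000.
x_1 = (1.0000 + 1.0000·3.5000)/5.0000 = 0.9000.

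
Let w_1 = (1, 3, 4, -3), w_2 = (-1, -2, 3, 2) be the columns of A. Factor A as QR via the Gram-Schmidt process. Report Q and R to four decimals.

Q = [[0.1690, -0.2291], [0.5071, -0.4516], [0.6761, 0.7346], [-0.5071, 0.4516]], R = [[5.9161, -0.1690], [0.0000, 4.2393]]

w_1 = (1, 3, 4, -3); ‖w_1‖ = 5.9161, so q_1 = (0.1690, 0.5071, 0.6761, -0.5071).
q_1·w_2 = 0.1690·(-1) + 0.5071·(-2) + 0.6761·3 + (-0.5071)·2 = -0.1690.
u_2 = w_2 + 0.1690·q_1 = (-0.9714, -1.9143, 3.1143, 1.9143).
‖u_2‖ = 4.2393, so q_2 = (-0.2291, -0.4516, 0.7346, 0.4516).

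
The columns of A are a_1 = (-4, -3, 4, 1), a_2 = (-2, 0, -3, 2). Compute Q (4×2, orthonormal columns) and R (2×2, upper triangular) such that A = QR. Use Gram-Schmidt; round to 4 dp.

Q = [[-0.6172, -0.5328], [-0.4629, -0.0347], [0.6172, -0.6833], [0.1543, 0.4980]], R = [[6.4807, -0.3086], [0.0000, 4.1115]]

a_1 = (-4, -3, 4, 1); ‖a_1‖ = 6.4807, so q_1 = (-0.6172, -0.4629, 0.6172, 0.1543).
q_1·a_2 = (-0.6172)·(-2) + (-0.4629)·0 + 0.6172·(-3) + 0.1543·2 = -0.3086.
u_2 = a_2 + 0.3086·q_1 = (-2.1905, -0.1429, -2.8095, 2.0476).
‖u_2‖ = 4.1115, so q_2 = (-0.5328, -0.0347, -0.6833, 0.4980).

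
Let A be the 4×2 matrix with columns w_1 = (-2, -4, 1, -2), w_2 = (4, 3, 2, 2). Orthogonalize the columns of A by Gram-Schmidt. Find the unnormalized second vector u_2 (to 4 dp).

e_1 = w_1/‖w_1‖ = (-2, -4, 1, -2)/5.0000 = (-0.4000, -0.8000, 0.2000, -0.4000).
r_{12} = e_1·w_2 = -4.4000.
u_2 = w_2 + 4.4000·e_1 = (2.2400, -0.5200, 2.8800, 0.2400).

u_2 = (2.2400, -0.5200, 2.8800, 0.2400)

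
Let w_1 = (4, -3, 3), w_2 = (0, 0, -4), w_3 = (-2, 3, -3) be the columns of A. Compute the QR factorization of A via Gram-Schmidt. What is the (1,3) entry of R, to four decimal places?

r_{13} = -4.4590

w_1 = (4, -3, 3); ‖w_1‖ = 5.8310, so e_1 = (0.6860, -0.5145, 0.5145).
r_{13} = e_1·w_3 = -4.4590.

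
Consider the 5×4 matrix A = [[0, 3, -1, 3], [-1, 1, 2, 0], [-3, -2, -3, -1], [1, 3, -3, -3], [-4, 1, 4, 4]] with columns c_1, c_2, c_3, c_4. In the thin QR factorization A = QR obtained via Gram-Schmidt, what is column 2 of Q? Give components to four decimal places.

e_2 = (0.6201, 0.2373, -0.3215, 0.5895, 0.3292)

c_1 = (0, -1, -3, 1, -4); ‖c_1‖ = 5.1962, so e_1 = (0.0000, -0.1925, -0.5774, 0.1925, -0.7698).
e_1·c_2 = 0.0000·3 + (-0.1925)·1 + (-0.5774)·(-2) + 0.1925·3 + (-0.7698)·1 = 0.7698.
u_2 = c_2 − 0.7698·e_1 = (3.0000, 1.1481, -1.5556, 2.8519, 1.5926).
‖u_2‖ = 4.8381, so e_2 = (0.6201, 0.2373, -0.3215, 0.5895, 0.3292).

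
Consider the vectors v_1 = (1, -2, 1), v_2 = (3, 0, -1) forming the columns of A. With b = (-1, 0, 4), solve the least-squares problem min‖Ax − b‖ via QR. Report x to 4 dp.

x = (0.7857, -0.8571)

v_1 = (1, -2, 1); ‖v_1‖ = 2.4495, so e_1 = (0.4082, -0.8165, 0.4082).
e_1·v_2 = 0.4082·3 + (-0.8165)·0 + 0.4082·(-1) = 0.8165.
u_2 = v_2 − 0.8165·e_1 = (2.6667, 0.6667, -1.3333).
‖u_2‖ = 3.0551, so e_2 = (0.8729, 0.2182, -0.4364).
Qᵀb = (1.2247, -2.6186).
Back-substitute: x_2 = -2.6186/3.0551 = -0.8571.
x_1 = (1.2247 − 0.8165·(-0.8571))/2.4495 = 0.7857.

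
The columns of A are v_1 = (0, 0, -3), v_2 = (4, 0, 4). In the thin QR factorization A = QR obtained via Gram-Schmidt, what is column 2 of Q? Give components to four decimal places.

q_2 = (1.0000, 0.0000, 0.0000)

v_1 = (0, 0, -3); ‖v_1‖ = 3.0000, so q_1 = (0.0000, 0.0000, -1.0000).
q_1·v_2 = 0.0000·4 + 0.0000·0 + (-1.0000)·4 = -4.0000.
u_2 = v_2 + 4.0000·q_1 = (4.0000, 0.0000, 0.0000).
‖u_2‖ = 4.0000, so q_2 = (1.0000, 0.0000, 0.0000).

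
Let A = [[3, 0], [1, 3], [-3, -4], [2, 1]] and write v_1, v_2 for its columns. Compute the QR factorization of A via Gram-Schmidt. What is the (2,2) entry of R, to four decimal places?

r_{22} = 3.6653

v_1 = (3, 1, -3, 2); ‖v_1‖ = 4.7958, so q_1 = (0.6255, 0.2085, -0.6255, 0.4170).
q_1·v_2 = 0.6255·0 + 0.2085·3 + (-0.6255)·(-4) + 0.4170·1 = 3.5447.
u_2 = v_2 − 3.5447·q_1 = (-2.2174, 2.2609, -1.7826, -0.4783).
r_{22} = ‖u_2‖ = 3.6653.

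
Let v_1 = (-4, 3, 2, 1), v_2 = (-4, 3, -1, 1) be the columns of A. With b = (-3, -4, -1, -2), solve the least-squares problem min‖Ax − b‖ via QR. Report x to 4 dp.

v_1 = (-4, 3, 2, 1); ‖v_1‖ = 5.4772, so q_1 = (-0.7303, 0.5477, 0.3651, 0.1826).
q_1·v_2 = (-0.7303)·(-4) + 0.5477·3 + 0.3651·(-1) + 0.1826·1 = 4.3818.
u_2 = v_2 − 4.3818·q_1 = (-0.8000, 0.6000, -2.6000, 0.2000).
‖u_2‖ = 2.7928, so q_2 = (-0.2864, 0.2148, -0.9309, 0.0716).
Qᵀb = (-0.7303, 0.7877).
Back-substitute: x_2 = 0.7877/2.7928 = 0.2821.
x_1 = (-0.7303 − 4.3818·0.2821)/5.4772 = -0.3590.

x = (-0.3590, 0.2821)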